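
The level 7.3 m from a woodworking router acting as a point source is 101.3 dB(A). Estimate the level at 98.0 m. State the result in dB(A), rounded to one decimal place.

For a point source, L₂ = L₁ − 20·log₁₀(r₂/r₁).
L₂ = 101.3 − 20·log₁₀(98.0/7.3) = 101.3 − 22.558 = 78.74 dB(A).

78.7 dB(A)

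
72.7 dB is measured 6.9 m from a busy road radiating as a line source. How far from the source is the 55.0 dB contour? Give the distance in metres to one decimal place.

406.3 m

Line-source spreading drops the level by 10·log₁₀(r₂/r₁); inverting, r₂/r₁ = 10^(ΔL/10).
r₂ = 6.9·10^((72.7−55.0)/10) = 6.9·10^(17.7/10) = 406.30 m.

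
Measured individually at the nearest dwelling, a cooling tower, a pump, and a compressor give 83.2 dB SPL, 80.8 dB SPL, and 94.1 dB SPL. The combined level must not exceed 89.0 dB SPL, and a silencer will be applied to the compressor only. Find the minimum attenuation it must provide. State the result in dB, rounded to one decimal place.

The untreated sources together contribute 10^(83.2/10) + 10^(80.8/10) = 3.292e+08, i.e. 85.17 dB SPL.
The limit corresponds to 10^(89.0/10) = 7.943e+08; subtracting the fixed part leaves 4.652e+08 for the compressor, i.e. 86.68 dB SPL.
Required insertion loss = 94.1 − 86.68 = 7.42 dB.

7.4 dB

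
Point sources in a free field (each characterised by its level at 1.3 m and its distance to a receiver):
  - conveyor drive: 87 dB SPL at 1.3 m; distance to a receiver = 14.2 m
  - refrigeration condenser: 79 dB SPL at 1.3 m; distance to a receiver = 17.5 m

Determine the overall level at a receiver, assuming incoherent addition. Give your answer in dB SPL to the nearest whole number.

Apply inverse-square spreading to bring every level to the receiver, then sum 10^(L/10).
conveyor drive: 87 − 20·log₁₀(14.2/1.3) = 87 − 20.77 = 66.23 dB SPL.
refrigeration condenser: 79 − 20·log₁₀(17.5/1.3) = 79 − 22.58 = 56.42 dB SPL.
Σ 10^(L/10) = 4.639e+06 → L_total = 10·log₁₀(4.639e+06) = 66.66 dB SPL.

67 dB SPL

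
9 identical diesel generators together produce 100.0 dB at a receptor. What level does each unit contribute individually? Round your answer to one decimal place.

For N identical incoherent sources L_total = L₁ + 10·log₁₀ N, so L₁ = 100.0 − 10·log₁₀(9) = 100.0 − 9.542.

90.5 dB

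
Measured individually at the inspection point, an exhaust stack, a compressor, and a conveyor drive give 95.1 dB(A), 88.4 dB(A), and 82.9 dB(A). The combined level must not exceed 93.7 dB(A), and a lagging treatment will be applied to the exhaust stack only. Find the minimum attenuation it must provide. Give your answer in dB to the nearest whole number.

3 dB

Everything except the exhaust stack sums to 10^(88.4/10) + 10^(82.9/10) = 8.868e+08 in linear terms, 89.48 dB(A).
The limit corresponds to 10^(93.7/10) = 2.344e+09; subtracting the fixed part leaves 1.457e+09 for the exhaust stack, i.e. 91.64 dB(A).
Required insertion loss = 95.1 − 91.64 = 3.46 dB.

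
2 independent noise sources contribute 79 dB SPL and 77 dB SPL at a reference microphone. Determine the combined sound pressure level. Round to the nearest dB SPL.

For uncorrelated sources the intensities add, so convert each level to linear form, sum, and take 10·log₁₀ of the total.
Σ 10^(L/10) = 10^(79/10) + 10^(77/10) = 1.296e+08.
L_total = 10·log₁₀(1.296e+08) = 81.12 dB SPL.

81 dB SPL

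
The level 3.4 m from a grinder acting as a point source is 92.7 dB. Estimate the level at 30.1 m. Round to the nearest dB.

74 dB

For a point source, L₂ = L₁ − 20·log₁₀(r₂/r₁).
L₂ = 92.7 − 20·log₁₀(30.1/3.4) = 92.7 − 18.942 = 73.76 dB.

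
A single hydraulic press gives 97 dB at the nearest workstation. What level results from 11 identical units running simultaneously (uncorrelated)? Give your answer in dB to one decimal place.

107.4 dB

N identical incoherent sources raise the level by 10·log₁₀ N.
L_total = 97 + 10·log₁₀(11) = 97 + 10.414 = 107.41 dB.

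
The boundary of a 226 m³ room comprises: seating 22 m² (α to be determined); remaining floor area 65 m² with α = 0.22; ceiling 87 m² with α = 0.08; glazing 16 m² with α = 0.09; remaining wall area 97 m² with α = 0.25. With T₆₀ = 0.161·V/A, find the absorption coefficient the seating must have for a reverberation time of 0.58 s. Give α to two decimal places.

0.72

From T₆₀ = 0.161·V/A, the target T₆₀ = 0.58 s needs A = 0.161·226/0.58 = 62.73 m².
Absorption from the other surfaces = 65·0.22 + 87·0.08 + 16·0.09 + 97·0.25 = 46.95 m², so the seating must supply 15.78 m² over 22 m².
α = 15.78/22 = 0.717.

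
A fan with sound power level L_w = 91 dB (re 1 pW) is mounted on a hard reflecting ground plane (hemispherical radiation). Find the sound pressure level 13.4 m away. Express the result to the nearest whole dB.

L_p = L_w − 10·log₁₀(2π·r²) with r = 13.4 m.
2π·r² = 1128 m², 10·log₁₀ of that is 30.524 dB.
L_p = 91 − 30.524 = 60.48 dB.

60 dB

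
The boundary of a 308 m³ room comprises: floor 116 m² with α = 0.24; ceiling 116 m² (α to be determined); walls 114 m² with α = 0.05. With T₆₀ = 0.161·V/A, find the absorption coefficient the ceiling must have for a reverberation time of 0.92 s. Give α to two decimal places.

From T₆₀ = 0.161·V/A, the target T₆₀ = 0.92 s needs A = 0.161·308/0.92 = 53.90 m².
Absorption from the other surfaces = 116·0.24 + 114·0.05 = 33.54 m², so the ceiling must supply 20.36 m² over 116 m².
α = 20.36/116 = 0.176.

0.18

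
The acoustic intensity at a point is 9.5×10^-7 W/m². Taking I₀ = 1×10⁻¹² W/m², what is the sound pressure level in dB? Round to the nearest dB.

60 dB

I/I₀ = 9.5×10^-7/10⁻¹² = 9.5×10^5, and L = 10·log₁₀(I/I₀).
L = 10·(0.9777 + 5) = 59.78 dB.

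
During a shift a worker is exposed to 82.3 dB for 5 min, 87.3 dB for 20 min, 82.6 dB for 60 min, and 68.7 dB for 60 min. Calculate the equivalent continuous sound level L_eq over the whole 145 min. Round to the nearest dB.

The energy average is taken in the linear domain: L_eq = 10·log₁₀[(Σ tᵢ·10^(Lᵢ/10))/T], T = 145 min.
Σ tᵢ·10^(Lᵢ/10) = 5·10^(82.3/10) + 20·10^(87.3/10) + 60·10^(82.6/10) + 60·10^(68.7/10) = 2.295e+10.
L_eq = 10·log₁₀(2.295e+10/145) = 81.99 dB.

82 dB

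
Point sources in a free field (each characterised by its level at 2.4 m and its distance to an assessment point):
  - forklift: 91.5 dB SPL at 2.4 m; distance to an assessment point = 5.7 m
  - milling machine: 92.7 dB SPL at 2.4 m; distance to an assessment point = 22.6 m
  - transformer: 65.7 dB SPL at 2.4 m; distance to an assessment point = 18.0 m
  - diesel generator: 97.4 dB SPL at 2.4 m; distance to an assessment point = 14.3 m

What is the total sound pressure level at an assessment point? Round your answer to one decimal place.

86.3 dB SPL

Apply inverse-square spreading to bring every level to the receiver, then sum 10^(L/10).
forklift: 91.5 − 20·log₁₀(5.7/2.4) = 91.5 − 7.51 = 83.99 dB SPL.
milling machine: 92.7 − 20·log₁₀(22.6/2.4) = 92.7 − 19.48 = 73.22 dB SPL.
transformer: 65.7 − 20·log₁₀(18.0/2.4) = 65.7 − 17.50 = 48.20 dB SPL.
diesel generator: 97.4 − 20·log₁₀(14.3/2.4) = 97.4 − 15.50 = 81.90 dB SPL.
Σ 10^(L/10) = 4.263e+08 → L_total = 10·log₁₀(4.263e+08) = 86.30 dB SPL.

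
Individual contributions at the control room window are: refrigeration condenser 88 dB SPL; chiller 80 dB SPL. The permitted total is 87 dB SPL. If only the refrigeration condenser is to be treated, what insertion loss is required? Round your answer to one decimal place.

2.0 dB

Fixed contribution from the other source: Σ 10^(L/10) = 10^(80/10) = 1.000e+08 (80.00 dB SPL).
To meet 87 dB SPL overall, the treated refrigeration condenser may contribute at most 10^(87/10) − 1.000e+08 = 4.012e+08, i.e. 86.03 dB SPL.
Required insertion loss = 88 − 86.03 = 1.97 dB.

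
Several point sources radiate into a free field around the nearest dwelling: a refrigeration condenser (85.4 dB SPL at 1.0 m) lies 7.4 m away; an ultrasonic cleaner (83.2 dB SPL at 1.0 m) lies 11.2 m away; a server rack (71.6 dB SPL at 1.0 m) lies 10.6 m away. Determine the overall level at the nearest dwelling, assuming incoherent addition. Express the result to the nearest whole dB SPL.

69 dB SPL

Propagate each source to the receiver with L = L_ref − 20·log₁₀(r/r_ref), then add intensities.
refrigeration condenser: 85.4 − 20·log₁₀(7.4/1.0) = 85.4 − 17.38 = 68.02 dB SPL.
ultrasonic cleaner: 83.2 − 20·log₁₀(11.2/1.0) = 83.2 − 20.98 = 62.22 dB SPL.
server rack: 71.6 − 20·log₁₀(10.6/1.0) = 71.6 − 20.51 = 51.09 dB SPL.
Σ 10^(L/10) = 8.126e+06 → L_total = 10·log₁₀(8.126e+06) = 69.10 dB SPL.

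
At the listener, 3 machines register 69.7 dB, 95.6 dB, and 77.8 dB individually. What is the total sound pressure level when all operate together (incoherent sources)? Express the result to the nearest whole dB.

96 dB

For uncorrelated sources the intensities add, so convert each level to linear form, sum, and take 10·log₁₀ of the total.
Σ 10^(L/10) = 10^(69.7/10) + 10^(95.6/10) + 10^(77.8/10) = 3.700e+09.
L_total = 10·log₁₀(3.700e+09) = 95.68 dB.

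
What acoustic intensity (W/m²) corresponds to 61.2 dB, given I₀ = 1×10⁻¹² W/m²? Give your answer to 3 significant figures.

1.32e-06 W/m²

I/I₀ = 10^(61.2/10) = 1.318e+06, so I = 1.318e+06 × 10⁻¹² W/m².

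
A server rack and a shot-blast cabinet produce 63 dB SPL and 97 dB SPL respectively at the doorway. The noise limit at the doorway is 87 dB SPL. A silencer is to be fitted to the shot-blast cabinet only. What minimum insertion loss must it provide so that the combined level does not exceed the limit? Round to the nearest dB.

The untreated sources together contribute 10^(63/10) = 1.995e+06, i.e. 63.00 dB SPL.
To meet 87 dB SPL overall, the treated shot-blast cabinet may contribute at most 10^(87/10) − 1.995e+06 = 4.992e+08, i.e. 86.98 dB SPL.
So the shot-blast cabinet must be reduced from 97 to 86.98 dB SPL: IL = 10.02 dB.

10 dB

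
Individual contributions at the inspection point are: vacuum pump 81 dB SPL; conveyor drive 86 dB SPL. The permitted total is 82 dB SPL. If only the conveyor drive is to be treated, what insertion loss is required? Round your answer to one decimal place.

Everything except the conveyor drive sums to 10^(81/10) = 1.259e+08 in linear terms, 81.00 dB SPL.
To meet 82 dB SPL overall, the treated conveyor drive may contribute at most 10^(82/10) − 1.259e+08 = 3.260e+07, i.e. 75.13 dB SPL.
So the conveyor drive must be reduced from 86 to 75.13 dB SPL: IL = 10.87 dB.

10.9 dB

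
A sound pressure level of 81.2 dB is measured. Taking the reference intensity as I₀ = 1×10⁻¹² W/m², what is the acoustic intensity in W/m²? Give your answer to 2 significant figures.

I/I₀ = 10^(81.2/10) = 1.318e+08, so I = 1.318e+08 × 10⁻¹² W/m².

0.00013 W/m²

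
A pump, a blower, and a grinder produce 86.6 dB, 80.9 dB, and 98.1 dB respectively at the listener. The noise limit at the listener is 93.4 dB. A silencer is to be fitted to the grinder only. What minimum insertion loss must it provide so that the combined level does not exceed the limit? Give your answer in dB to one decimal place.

6.0 dB

Everything except the grinder sums to 10^(86.6/10) + 10^(80.9/10) = 5.801e+08 in linear terms, 87.64 dB.
To meet 93.4 dB overall, the treated grinder may contribute at most 10^(93.4/10) − 5.801e+08 = 1.608e+09, i.e. 92.06 dB.
So the grinder must be reduced from 98.1 to 92.06 dB: IL = 6.04 dB.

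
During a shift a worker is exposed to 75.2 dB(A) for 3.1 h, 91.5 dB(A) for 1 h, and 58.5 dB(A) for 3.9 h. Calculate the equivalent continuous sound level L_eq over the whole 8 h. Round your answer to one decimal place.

The energy average is taken in the linear domain: L_eq = 10·log₁₀[(Σ tᵢ·10^(Lᵢ/10))/T], T = 8 h.
Σ tᵢ·10^(Lᵢ/10) = 3.1·10^(75.2/10) + 1·10^(91.5/10) + 3.9·10^(58.5/10) = 1.518e+09.
L_eq = 10·log₁₀(1.518e+09/8) = 82.78 dB(A).

82.8 dB(A)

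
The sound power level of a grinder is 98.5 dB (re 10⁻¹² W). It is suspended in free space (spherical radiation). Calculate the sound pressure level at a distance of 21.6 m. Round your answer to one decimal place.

60.8 dB

L_p = L_w − 10·log₁₀(4π·r²) with r = 21.6 m.
4π·r² = 5863 m², 10·log₁₀ of that is 37.681 dB.
L_p = 98.5 − 37.681 = 60.82 dB.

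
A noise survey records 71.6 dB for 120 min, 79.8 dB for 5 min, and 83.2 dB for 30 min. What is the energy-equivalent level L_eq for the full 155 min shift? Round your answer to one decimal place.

The energy average is taken in the linear domain: L_eq = 10·log₁₀[(Σ tᵢ·10^(Lᵢ/10))/T], T = 155 min.
Σ tᵢ·10^(Lᵢ/10) = 120·10^(71.6/10) + 5·10^(79.8/10) + 30·10^(83.2/10) = 8.480e+09.
L_eq = 10·log₁₀(8.480e+09/155) = 77.38 dB.

77.4 dB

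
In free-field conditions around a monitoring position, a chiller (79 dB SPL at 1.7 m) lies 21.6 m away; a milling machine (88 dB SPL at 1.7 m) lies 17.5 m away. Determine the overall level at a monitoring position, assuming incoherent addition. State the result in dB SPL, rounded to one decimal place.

68.1 dB SPL

Propagate each source to the receiver with L = L_ref − 20·log₁₀(r/r_ref), then add intensities.
chiller: 79 − 20·log₁₀(21.6/1.7) = 79 − 22.08 = 56.92 dB SPL.
milling machine: 88 − 20·log₁₀(17.5/1.7) = 88 − 20.25 = 67.75 dB SPL.
Σ 10^(L/10) = 6.446e+06 → L_total = 10·log₁₀(6.446e+06) = 68.09 dB SPL.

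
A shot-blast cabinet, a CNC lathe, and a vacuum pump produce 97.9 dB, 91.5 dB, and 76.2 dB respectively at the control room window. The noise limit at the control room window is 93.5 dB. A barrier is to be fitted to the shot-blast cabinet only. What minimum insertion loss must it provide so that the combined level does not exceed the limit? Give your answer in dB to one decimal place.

9.0 dB

The untreated sources together contribute 10^(91.5/10) + 10^(76.2/10) = 1.454e+09, i.e. 91.63 dB.
To meet 93.5 dB overall, the treated shot-blast cabinet may contribute at most 10^(93.5/10) − 1.454e+09 = 7.845e+08, i.e. 88.95 dB.
Required insertion loss = 97.9 − 88.95 = 8.95 dB.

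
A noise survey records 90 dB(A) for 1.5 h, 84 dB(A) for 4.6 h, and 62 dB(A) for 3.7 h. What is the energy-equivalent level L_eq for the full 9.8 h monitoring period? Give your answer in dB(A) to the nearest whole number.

L_eq = 10·log₁₀[(1/T)·Σ tᵢ·10^(Lᵢ/10)] with T = 9.8 h.
Σ tᵢ·10^(Lᵢ/10) = 1.5·10^(90/10) + 4.6·10^(84/10) + 3.7·10^(62/10) = 2.661e+09.
L_eq = 10·log₁₀(2.661e+09/9.8) = 84.34 dB(A).

84 dB(A)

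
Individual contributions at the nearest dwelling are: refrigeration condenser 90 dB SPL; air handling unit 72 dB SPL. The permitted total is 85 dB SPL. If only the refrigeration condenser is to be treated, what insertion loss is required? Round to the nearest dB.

The untreated sources together contribute 10^(72/10) = 1.585e+07, i.e. 72.00 dB SPL.
The limit corresponds to 10^(85/10) = 3.162e+08; subtracting the fixed part leaves 3.004e+08 for the refrigeration condenser, i.e. 84.78 dB SPL.
Required insertion loss = 90 − 84.78 = 5.22 dB.

5 dB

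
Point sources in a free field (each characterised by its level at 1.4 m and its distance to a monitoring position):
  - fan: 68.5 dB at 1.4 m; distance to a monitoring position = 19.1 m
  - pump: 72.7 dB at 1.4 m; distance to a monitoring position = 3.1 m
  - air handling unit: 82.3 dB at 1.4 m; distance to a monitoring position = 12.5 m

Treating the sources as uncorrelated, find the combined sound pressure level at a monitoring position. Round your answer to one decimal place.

Apply inverse-square spreading to bring every level to the receiver, then sum 10^(L/10).
fan: 68.5 − 20·log₁₀(19.1/1.4) = 68.5 − 22.70 = 45.80 dB.
pump: 72.7 − 20·log₁₀(3.1/1.4) = 72.7 − 6.90 = 65.80 dB.
air handling unit: 82.3 − 20·log₁₀(12.5/1.4) = 82.3 − 19.02 = 63.28 dB.
Σ 10^(L/10) = 5.966e+06 → L_total = 10·log₁₀(5.966e+06) = 67.76 dB.

67.8 dB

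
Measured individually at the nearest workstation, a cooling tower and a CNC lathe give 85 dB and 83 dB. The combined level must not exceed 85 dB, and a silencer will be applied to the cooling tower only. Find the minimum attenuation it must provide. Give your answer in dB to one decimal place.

4.3 dB

Everything except the cooling tower sums to 10^(83/10) = 1.995e+08 in linear terms, 83.00 dB.
The limit corresponds to 10^(85/10) = 3.162e+08; subtracting the fixed part leaves 1.167e+08 for the cooling tower, i.e. 80.67 dB.
So the cooling tower must be reduced from 85 to 80.67 dB: IL = 4.33 dB.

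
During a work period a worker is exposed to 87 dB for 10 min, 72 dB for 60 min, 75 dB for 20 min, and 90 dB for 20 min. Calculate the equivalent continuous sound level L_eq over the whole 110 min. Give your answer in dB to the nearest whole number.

L_eq = 10·log₁₀[(1/T)·Σ tᵢ·10^(Lᵢ/10)] with T = 110 min.
Σ tᵢ·10^(Lᵢ/10) = 10·10^(87/10) + 60·10^(72/10) + 20·10^(75/10) + 20·10^(90/10) = 2.660e+10.
L_eq = 10·log₁₀(2.660e+10/110) = 83.83 dB.

84 dB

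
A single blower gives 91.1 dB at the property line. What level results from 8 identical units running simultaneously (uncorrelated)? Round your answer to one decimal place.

With 8 equal, uncorrelated contributions the intensity is 8× that of one unit, giving a rise of 10·log₁₀ 8.
L_total = 91.1 + 10·log₁₀(8) = 91.1 + 9.031 = 100.13 dB.

100.1 dB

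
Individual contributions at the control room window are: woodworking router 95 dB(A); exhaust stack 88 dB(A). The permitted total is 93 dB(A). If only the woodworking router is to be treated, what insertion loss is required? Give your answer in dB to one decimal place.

The untreated sources together contribute 10^(88/10) = 6.310e+08, i.e. 88.00 dB(A).
To meet 93 dB(A) overall, the treated woodworking router may contribute at most 10^(93/10) − 6.310e+08 = 1.364e+09, i.e. 91.35 dB(A).
So the woodworking router must be reduced from 95 to 91.35 dB(A): IL = 3.65 dB.

3.7 dB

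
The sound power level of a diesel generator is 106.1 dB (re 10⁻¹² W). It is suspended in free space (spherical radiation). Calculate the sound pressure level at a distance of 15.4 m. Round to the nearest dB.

71 dB

Free-field spherical radiation: L_p = L_w − 10·log₁₀(4π·r²), r = 15.4 m.
4π·r² = 2980 m², 10·log₁₀ of that is 34.743 dB.
L_p = 106.1 − 34.743 = 71.36 dB.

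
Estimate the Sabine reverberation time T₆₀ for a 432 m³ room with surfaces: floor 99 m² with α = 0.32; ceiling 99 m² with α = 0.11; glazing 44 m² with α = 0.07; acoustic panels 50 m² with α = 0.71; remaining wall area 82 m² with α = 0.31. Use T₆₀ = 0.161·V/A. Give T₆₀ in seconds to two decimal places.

0.65 s

A = Σ Sᵢαᵢ = 99·0.32 + 99·0.11 + 44·0.07 + 50·0.71 + 82·0.31 = 106.57 m².
T₆₀ = 0.161 × 432 / 106.57 = 0.653 s.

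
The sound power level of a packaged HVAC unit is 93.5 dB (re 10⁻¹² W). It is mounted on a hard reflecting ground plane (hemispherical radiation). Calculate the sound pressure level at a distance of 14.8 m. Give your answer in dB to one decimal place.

62.1 dB

The power spreads over a hemisphere of area 2π·r², so L_p = L_w − 10·log₁₀(2π·r²).
2π·r² = 1376 m², 10·log₁₀ of that is 31.387 dB.
L_p = 93.5 − 31.387 = 62.11 dB.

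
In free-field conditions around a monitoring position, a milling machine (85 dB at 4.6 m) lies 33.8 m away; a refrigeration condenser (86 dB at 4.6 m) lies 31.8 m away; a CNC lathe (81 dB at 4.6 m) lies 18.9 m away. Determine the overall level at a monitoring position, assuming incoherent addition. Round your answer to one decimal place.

73.4 dB

Apply inverse-square spreading to bring every level to the receiver, then sum 10^(L/10).
milling machine: 85 − 20·log₁₀(33.8/4.6) = 85 − 17.32 = 67.68 dB.
refrigeration condenser: 86 − 20·log₁₀(31.8/4.6) = 86 − 16.79 = 69.21 dB.
CNC lathe: 81 − 20·log₁₀(18.9/4.6) = 81 − 12.27 = 68.73 dB.
Σ 10^(L/10) = 2.164e+07 → L_total = 10·log₁₀(2.164e+07) = 73.35 dB.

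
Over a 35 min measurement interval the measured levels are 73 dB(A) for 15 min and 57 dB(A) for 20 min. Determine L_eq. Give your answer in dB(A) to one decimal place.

69.5 dB(A)

Weight each interval's intensity by its duration and average over T = 35 min:
Σ tᵢ·10^(Lᵢ/10) = 15·10^(73/10) + 20·10^(57/10) = 3.093e+08.
L_eq = 10·log₁₀(3.093e+08/35) = 69.46 dB(A).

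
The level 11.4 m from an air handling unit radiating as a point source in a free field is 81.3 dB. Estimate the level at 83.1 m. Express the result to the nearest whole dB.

For a point source, L₂ = L₁ − 20·log₁₀(r₂/r₁).
L₂ = 81.3 − 20·log₁₀(83.1/11.4) = 81.3 − 17.254 = 64.05 dB.

64 dB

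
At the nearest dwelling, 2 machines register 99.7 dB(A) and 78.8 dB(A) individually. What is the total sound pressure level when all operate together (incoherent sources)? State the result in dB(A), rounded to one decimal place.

Incoherent sources combine by intensity addition: L_total = 10·log₁₀(Σ 10^(L_i/10)).
Σ 10^(L/10) = 10^(99.7/10) + 10^(78.8/10) = 9.408e+09.
L_total = 10·log₁₀(9.408e+09) = 99.74 dB(A).

99.7 dB(A)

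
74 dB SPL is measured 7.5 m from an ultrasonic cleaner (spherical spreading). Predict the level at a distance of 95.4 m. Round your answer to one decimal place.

51.9 dB SPL

Point-source attenuation: ΔL = 20·log₁₀(r₂/r₁) = 20·log₁₀(95.4/7.5) = 22.090 dB.
L₂ = 74 − 20·log₁₀(95.4/7.5) = 74 − 22.090 = 51.91 dB SPL.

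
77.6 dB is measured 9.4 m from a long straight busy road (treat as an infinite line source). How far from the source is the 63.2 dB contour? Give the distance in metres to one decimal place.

The 14.4 dB drop corresponds to a distance ratio of 10^(14.4/10) for a line source.
r₂ = 9.4·10^((77.6−63.2)/10) = 9.4·10^(14.4/10) = 258.90 m.

258.9 m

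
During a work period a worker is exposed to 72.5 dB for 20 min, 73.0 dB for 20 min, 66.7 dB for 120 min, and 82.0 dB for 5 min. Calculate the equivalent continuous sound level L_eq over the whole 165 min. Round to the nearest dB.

71 dB

The energy average is taken in the linear domain: L_eq = 10·log₁₀[(Σ tᵢ·10^(Lᵢ/10))/T], T = 165 min.
Σ tᵢ·10^(Lᵢ/10) = 20·10^(72.5/10) + 20·10^(73.0/10) + 120·10^(66.7/10) + 5·10^(82.0/10) = 2.108e+09.
L_eq = 10·log₁₀(2.108e+09/165) = 71.06 dB.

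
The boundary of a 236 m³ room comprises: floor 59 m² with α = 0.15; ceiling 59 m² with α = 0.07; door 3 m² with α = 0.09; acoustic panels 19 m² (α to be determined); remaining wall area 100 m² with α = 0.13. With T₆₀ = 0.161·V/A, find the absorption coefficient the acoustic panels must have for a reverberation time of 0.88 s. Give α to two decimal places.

A = 0.161·V/T₆₀ = 0.161·236/0.88 = 43.18 m² sabins.
Absorption from the other surfaces = 59·0.15 + 59·0.07 + 3·0.09 + 100·0.13 = 26.25 m², so the acoustic panels must supply 16.93 m² over 19 m².
α = 16.93/19 = 0.891.

0.89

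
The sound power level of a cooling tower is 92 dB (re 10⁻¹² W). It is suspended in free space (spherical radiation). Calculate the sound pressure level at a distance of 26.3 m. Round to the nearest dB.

L_p = L_w − 10·log₁₀(4π·r²) with r = 26.3 m.
4π·r² = 8692 m², 10·log₁₀ of that is 39.391 dB.
L_p = 92 − 39.391 = 52.61 dB.

53 dB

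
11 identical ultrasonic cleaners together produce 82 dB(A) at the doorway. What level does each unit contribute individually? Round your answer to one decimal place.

For N identical incoherent sources L_total = L₁ + 10·log₁₀ N, so L₁ = 82 − 10·log₁₀(11) = 82 − 10.414.

71.6 dB(A)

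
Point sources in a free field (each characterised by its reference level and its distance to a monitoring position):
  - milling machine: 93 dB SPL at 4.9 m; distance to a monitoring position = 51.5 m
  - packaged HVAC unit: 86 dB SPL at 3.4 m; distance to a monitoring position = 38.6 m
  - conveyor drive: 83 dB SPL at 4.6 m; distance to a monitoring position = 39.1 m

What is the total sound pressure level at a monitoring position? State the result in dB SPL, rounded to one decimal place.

73.8 dB SPL

Apply inverse-square spreading to bring every level to the receiver, then sum 10^(L/10).
milling machine: 93 − 20·log₁₀(51.5/4.9) = 93 − 20.43 = 72.57 dB SPL.
packaged HVAC unit: 86 − 20·log₁₀(38.6/3.4) = 86 − 21.10 = 64.90 dB SPL.
conveyor drive: 83 − 20·log₁₀(39.1/4.6) = 83 − 18.59 = 64.41 dB SPL.
Σ 10^(L/10) = 2.391e+07 → L_total = 10·log₁₀(2.391e+07) = 73.79 dB SPL.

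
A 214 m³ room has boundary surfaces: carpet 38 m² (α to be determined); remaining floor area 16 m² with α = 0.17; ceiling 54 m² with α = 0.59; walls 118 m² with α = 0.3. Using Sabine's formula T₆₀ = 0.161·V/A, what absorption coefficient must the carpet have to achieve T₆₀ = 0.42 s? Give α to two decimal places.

0.32

From T₆₀ = 0.161·V/A, the target T₆₀ = 0.42 s needs A = 0.161·214/0.42 = 82.03 m².
Absorption from the other surfaces = 16·0.17 + 54·0.59 + 118·0.3 = 69.98 m², so the carpet must supply 12.05 m² over 38 m².
α = 12.05/38 = 0.317.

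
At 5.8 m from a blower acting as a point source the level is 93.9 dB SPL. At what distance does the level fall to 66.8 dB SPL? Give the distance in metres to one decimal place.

131.3 m

The 27.1 dB drop corresponds to a distance ratio of 10^(27.1/20) for a point source.
r₂ = 5.8·10^((93.9−66.8)/20) = 5.8·10^(27.1/20) = 131.35 m.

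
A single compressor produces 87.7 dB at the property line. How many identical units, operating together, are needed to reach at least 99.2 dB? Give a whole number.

15

Need L₁ + 10·log₁₀ N ≥ 99.2, i.e. log₁₀ N ≥ 1.15.
N ≥ 10^(11.5/10) = 14.125, so N = 15.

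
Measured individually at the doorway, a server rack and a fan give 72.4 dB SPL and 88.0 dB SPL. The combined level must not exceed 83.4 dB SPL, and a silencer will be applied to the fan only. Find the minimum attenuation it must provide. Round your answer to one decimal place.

5.0 dB

Everything except the fan sums to 10^(72.4/10) = 1.738e+07 in linear terms, 72.40 dB SPL.
The limit corresponds to 10^(83.4/10) = 2.188e+08; subtracting the fixed part leaves 2.014e+08 for the fan, i.e. 83.04 dB SPL.
Required insertion loss = 88.0 − 83.04 = 4.96 dB.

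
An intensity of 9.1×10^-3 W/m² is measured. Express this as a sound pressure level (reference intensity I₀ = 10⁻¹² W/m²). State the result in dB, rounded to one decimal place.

Dividing by I₀ shifts the exponent by 12: I/I₀ = 9.1×10^9.
L = 10·(0.9590 + 9) = 99.59 dB.

99.6 dB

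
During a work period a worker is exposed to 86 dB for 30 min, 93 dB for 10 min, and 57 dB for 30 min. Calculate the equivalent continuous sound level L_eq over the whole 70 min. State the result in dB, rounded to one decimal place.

L_eq = 10·log₁₀[(1/T)·Σ tᵢ·10^(Lᵢ/10)] with T = 70 min.
Σ tᵢ·10^(Lᵢ/10) = 30·10^(86/10) + 10·10^(93/10) + 30·10^(57/10) = 3.191e+10.
L_eq = 10·log₁₀(3.191e+10/70) = 86.59 dB.

86.6 dB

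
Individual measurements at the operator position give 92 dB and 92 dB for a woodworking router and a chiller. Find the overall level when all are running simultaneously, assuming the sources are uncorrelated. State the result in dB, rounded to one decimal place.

95.0 dB

Incoherent sources combine by intensity addition: L_total = 10·log₁₀(Σ 10^(L_i/10)).
Σ 10^(L/10) = 10^(92/10) + 10^(92/10) = 3.170e+09.
L_total = 10·log₁₀(3.170e+09) = 95.01 dB.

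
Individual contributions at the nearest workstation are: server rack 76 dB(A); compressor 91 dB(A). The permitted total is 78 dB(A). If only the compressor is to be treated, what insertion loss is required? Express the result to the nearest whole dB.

17 dB

Everything except the compressor sums to 10^(76/10) = 3.981e+07 in linear terms, 76.00 dB(A).
The limit corresponds to 10^(78/10) = 6.310e+07; subtracting the fixed part leaves 2.329e+07 for the compressor, i.e. 73.67 dB(A).
So the compressor must be reduced from 91 to 73.67 dB(A): IL = 17.33 dB.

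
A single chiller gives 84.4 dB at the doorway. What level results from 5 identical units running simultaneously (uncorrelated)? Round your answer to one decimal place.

With 5 equal, uncorrelated contributions the intensity is 5× that of one unit, giving a rise of 10·log₁₀ 5.
L_total = 84.4 + 10·log₁₀(5) = 84.4 + 6.990 = 91.39 dB.

91.4 dB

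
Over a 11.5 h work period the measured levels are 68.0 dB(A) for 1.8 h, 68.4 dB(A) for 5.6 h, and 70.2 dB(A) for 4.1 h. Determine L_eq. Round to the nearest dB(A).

69 dB(A)

The energy average is taken in the linear domain: L_eq = 10·log₁₀[(Σ tᵢ·10^(Lᵢ/10))/T], T = 11.5 h.
Σ tᵢ·10^(Lᵢ/10) = 1.8·10^(68.0/10) + 5.6·10^(68.4/10) + 4.1·10^(70.2/10) = 9.303e+07.
L_eq = 10·log₁₀(9.303e+07/11.5) = 69.08 dB(A).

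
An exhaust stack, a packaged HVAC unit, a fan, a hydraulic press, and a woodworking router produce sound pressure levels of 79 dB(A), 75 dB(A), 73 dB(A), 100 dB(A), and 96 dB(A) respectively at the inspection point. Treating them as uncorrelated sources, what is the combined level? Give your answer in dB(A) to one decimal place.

101.5 dB(A)

For uncorrelated sources the intensities add, so convert each level to linear form, sum, and take 10·log₁₀ of the total.
Σ 10^(L/10) = 10^(79/10) + 10^(75/10) + 10^(73/10) + 10^(100/10) + 10^(96/10) = 1.411e+10.
L_total = 10·log₁₀(1.411e+10) = 101.50 dB(A).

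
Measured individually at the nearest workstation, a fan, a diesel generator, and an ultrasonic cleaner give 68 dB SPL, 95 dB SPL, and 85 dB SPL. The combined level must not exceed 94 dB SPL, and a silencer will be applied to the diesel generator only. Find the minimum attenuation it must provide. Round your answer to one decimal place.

Everything except the diesel generator sums to 10^(68/10) + 10^(85/10) = 3.225e+08 in linear terms, 85.09 dB SPL.
To meet 94 dB SPL overall, the treated diesel generator may contribute at most 10^(94/10) − 3.225e+08 = 2.189e+09, i.e. 93.40 dB SPL.
Required insertion loss = 95 − 93.40 = 1.60 dB.

1.6 dB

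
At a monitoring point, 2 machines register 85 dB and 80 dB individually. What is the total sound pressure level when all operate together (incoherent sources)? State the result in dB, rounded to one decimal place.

86.2 dB

For uncorrelated sources the intensities add, so convert each level to linear form, sum, and take 10·log₁₀ of the total.
Σ 10^(L/10) = 10^(85/10) + 10^(80/10) = 4.162e+08.
L_total = 10·log₁₀(4.162e+08) = 86.19 dB.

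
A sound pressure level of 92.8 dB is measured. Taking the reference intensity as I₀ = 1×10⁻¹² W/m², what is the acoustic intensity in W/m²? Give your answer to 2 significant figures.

L = 10·log₁₀(I/I₀) ⇒ I = I₀·10^(L/10) = 10⁻¹² × 10^9.28.

0.0019 W/m²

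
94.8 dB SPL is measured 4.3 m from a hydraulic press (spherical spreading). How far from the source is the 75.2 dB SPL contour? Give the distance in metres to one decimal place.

Point-source spreading drops the level by 20·log₁₀(r₂/r₁); inverting, r₂/r₁ = 10^(ΔL/20).
r₂ = 4.3·10^((94.8−75.2)/20) = 4.3·10^(19.6/20) = 41.06 m.

41.1 m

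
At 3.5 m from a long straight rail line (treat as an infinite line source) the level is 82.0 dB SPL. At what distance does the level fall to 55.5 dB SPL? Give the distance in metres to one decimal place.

1563.4 m

The 26.5 dB drop corresponds to a distance ratio of 10^(26.5/10) for a line source.
r₂ = 3.5·10^((82.0−55.5)/10) = 3.5·10^(26.5/10) = 1563.39 m.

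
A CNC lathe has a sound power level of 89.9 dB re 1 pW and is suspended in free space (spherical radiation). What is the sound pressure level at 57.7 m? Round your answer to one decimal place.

43.7 dB

L_p = L_w − 10·log₁₀(4π·r²) with r = 57.7 m.
4π·r² = 4.184e+04 m², 10·log₁₀ of that is 46.216 dB.
L_p = 89.9 − 46.216 = 43.68 dB.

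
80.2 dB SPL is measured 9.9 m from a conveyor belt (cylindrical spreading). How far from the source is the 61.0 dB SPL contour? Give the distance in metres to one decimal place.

For a line source L₁ − L₂ = 10·log₁₀(r₂/r₁), so r₂ = r₁·10^((L₁−L₂)/10).
r₂ = 9.9·10^((80.2−61.0)/10) = 9.9·10^(19.2/10) = 823.45 m.

823.4 m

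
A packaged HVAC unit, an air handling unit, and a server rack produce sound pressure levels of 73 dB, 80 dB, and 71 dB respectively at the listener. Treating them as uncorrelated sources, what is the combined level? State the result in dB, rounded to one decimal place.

81.2 dB

For uncorrelated sources the intensities add, so convert each level to linear form, sum, and take 10·log₁₀ of the total.
Σ 10^(L/10) = 10^(73/10) + 10^(80/10) + 10^(71/10) = 1.325e+08.
L_total = 10·log₁₀(1.325e+08) = 81.22 dB.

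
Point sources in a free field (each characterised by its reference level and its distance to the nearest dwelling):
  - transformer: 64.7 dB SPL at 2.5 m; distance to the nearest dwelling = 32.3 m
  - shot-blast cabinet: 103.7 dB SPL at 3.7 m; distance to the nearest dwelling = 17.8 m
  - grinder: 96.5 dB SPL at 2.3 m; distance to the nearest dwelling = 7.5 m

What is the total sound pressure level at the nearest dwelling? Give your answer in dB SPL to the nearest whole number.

92 dB SPL

Apply inverse-square spreading to bring every level to the receiver, then sum 10^(L/10).
transformer: 64.7 − 20·log₁₀(32.3/2.5) = 64.7 − 22.23 = 42.47 dB SPL.
shot-blast cabinet: 103.7 − 20·log₁₀(17.8/3.7) = 103.7 − 13.64 = 90.06 dB SPL.
grinder: 96.5 − 20·log₁₀(7.5/2.3) = 96.5 − 10.27 = 86.23 dB SPL.
Σ 10^(L/10) = 1.433e+09 → L_total = 10·log₁₀(1.433e+09) = 91.56 dB SPL.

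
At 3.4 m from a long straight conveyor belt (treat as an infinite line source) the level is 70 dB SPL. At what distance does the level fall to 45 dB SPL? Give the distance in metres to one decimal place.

For a line source L₁ − L₂ = 10·log₁₀(r₂/r₁), so r₂ = r₁·10^((L₁−L₂)/10).
r₂ = 3.4·10^((70−45)/10) = 3.4·10^(25.0/10) = 1075.17 m.

1075.2 m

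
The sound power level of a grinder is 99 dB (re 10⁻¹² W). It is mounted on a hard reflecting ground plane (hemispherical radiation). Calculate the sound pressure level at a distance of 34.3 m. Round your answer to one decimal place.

The power spreads over a hemisphere of area 2π·r², so L_p = L_w − 10·log₁₀(2π·r²).
2π·r² = 7392 m², 10·log₁₀ of that is 38.688 dB.
L_p = 99 − 38.688 = 60.31 dB.

60.3 dB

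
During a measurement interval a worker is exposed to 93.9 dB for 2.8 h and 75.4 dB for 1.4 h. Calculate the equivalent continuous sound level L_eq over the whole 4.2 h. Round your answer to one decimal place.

Weight each interval's intensity by its duration and average over T = 4.2 h:
Σ tᵢ·10^(Lᵢ/10) = 2.8·10^(93.9/10) + 1.4·10^(75.4/10) = 6.922e+09.
L_eq = 10·log₁₀(6.922e+09/4.2) = 92.17 dB.

92.2 dB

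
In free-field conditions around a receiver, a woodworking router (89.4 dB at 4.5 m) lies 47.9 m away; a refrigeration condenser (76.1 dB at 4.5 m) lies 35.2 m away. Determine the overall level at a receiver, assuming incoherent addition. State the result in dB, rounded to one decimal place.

69.2 dB

Propagate each source to the receiver with L = L_ref − 20·log₁₀(r/r_ref), then add intensities.
woodworking router: 89.4 − 20·log₁₀(47.9/4.5) = 89.4 − 20.54 = 68.86 dB.
refrigeration condenser: 76.1 − 20·log₁₀(35.2/4.5) = 76.1 − 17.87 = 58.23 dB.
Σ 10^(L/10) = 8.353e+06 → L_total = 10·log₁₀(8.353e+06) = 69.22 dB.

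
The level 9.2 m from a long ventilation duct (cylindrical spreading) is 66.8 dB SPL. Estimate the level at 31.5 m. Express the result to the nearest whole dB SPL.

For a line source, L₂ = L₁ − 10·log₁₀(r₂/r₁).
L₂ = 66.8 − 10·log₁₀(31.5/9.2) = 66.8 − 5.345 = 61.45 dB SPL.

61 dB SPL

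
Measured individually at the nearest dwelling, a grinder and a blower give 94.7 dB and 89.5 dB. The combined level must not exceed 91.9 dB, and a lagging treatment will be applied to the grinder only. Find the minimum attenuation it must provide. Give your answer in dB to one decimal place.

Everything except the grinder sums to 10^(89.5/10) = 8.913e+08 in linear terms, 89.50 dB.
The limit corresponds to 10^(91.9/10) = 1.549e+09; subtracting the fixed part leaves 6.576e+08 for the grinder, i.e. 88.18 dB.
So the grinder must be reduced from 94.7 to 88.18 dB: IL = 6.52 dB.

6.5 dB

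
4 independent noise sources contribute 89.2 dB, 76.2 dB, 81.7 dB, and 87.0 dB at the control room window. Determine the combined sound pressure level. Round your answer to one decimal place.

91.8 dB

For uncorrelated sources the intensities add, so convert each level to linear form, sum, and take 10·log₁₀ of the total.
Σ 10^(L/10) = 10^(89.2/10) + 10^(76.2/10) + 10^(81.7/10) + 10^(87.0/10) = 1.523e+09.
L_total = 10·log₁₀(1.523e+09) = 91.83 dB.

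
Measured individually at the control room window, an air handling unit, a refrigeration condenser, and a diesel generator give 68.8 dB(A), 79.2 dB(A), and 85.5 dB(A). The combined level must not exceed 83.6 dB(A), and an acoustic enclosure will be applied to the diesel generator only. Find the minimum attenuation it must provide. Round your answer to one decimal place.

4.1 dB

Everything except the diesel generator sums to 10^(68.8/10) + 10^(79.2/10) = 9.076e+07 in linear terms, 79.58 dB(A).
To meet 83.6 dB(A) overall, the treated diesel generator may contribute at most 10^(83.6/10) − 9.076e+07 = 1.383e+08, i.e. 81.41 dB(A).
So the diesel generator must be reduced from 85.5 to 81.41 dB(A): IL = 4.09 dB.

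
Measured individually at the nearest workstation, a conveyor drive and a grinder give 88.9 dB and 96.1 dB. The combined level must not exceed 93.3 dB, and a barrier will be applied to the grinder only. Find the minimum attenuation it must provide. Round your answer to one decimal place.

4.8 dB

Fixed contribution from the other source: Σ 10^(L/10) = 10^(88.9/10) = 7.762e+08 (88.90 dB).
The limit corresponds to 10^(93.3/10) = 2.138e+09; subtracting the fixed part leaves 1.362e+09 for the grinder, i.e. 91.34 dB.
So the grinder must be reduced from 96.1 to 91.34 dB: IL = 4.76 dB.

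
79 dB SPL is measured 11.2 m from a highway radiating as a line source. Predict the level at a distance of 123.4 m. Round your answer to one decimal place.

Cylindrical spreading from a line source gives a 10·log₁₀(r₂/r₁) drop.
L₂ = 79 − 10·log₁₀(123.4/11.2) = 79 − 10.421 = 68.58 dB SPL.

68.6 dB SPL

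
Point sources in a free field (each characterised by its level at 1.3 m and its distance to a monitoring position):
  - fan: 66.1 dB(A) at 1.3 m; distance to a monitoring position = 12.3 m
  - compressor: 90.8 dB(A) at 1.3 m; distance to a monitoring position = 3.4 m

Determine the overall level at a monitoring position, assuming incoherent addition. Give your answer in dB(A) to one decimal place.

82.5 dB(A)

Apply inverse-square spreading to bring every level to the receiver, then sum 10^(L/10).
fan: 66.1 − 20·log₁₀(12.3/1.3) = 66.1 − 19.52 = 46.58 dB(A).
compressor: 90.8 − 20·log₁₀(3.4/1.3) = 90.8 − 8.35 = 82.45 dB(A).
Σ 10^(L/10) = 1.758e+08 → L_total = 10·log₁₀(1.758e+08) = 82.45 dB(A).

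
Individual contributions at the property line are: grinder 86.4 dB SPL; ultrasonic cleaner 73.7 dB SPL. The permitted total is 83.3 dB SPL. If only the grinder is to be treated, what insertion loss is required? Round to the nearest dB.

The untreated sources together contribute 10^(73.7/10) = 2.344e+07, i.e. 73.70 dB SPL.
To meet 83.3 dB SPL overall, the treated grinder may contribute at most 10^(83.3/10) − 2.344e+07 = 1.904e+08, i.e. 82.80 dB SPL.
So the grinder must be reduced from 86.4 to 82.80 dB SPL: IL = 3.60 dB.

4 dB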